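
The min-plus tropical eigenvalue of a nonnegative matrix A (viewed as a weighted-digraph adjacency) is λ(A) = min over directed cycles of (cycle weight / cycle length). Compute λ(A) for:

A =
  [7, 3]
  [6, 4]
λ(A) = 4

Enumerate directed cycles and compute their means (weight / length). Sample:
  cycle 0 → 0: weight = 7, length = 1, mean = 7/1 ≈ 7.000
  cycle 1 → 1: weight = 4, length = 1, mean = 4/1 ≈ 4.000
  cycle 0 → 1 → 0: weight = 9, length = 2, mean = 9/2 ≈ 4.500
  cycle 1 → 0 → 1: weight = 9, length = 2, mean = 9/2 ≈ 4.500
Minimum mean = 4.000, attained e.g. along the cycle 1 → 1 with weight 4 and length 1. So λ(A) = 4/1 = 4.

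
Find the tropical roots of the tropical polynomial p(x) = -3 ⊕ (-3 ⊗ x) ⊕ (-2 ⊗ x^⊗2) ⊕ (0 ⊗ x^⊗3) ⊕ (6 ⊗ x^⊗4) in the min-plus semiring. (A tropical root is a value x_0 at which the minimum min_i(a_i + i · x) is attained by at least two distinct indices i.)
Roots: {-6, -2, -1, 0}

Each tropical root is a break point of the lower envelope of the lines y = a_i + i · x (there are 5 lines, with slopes 0, 1, ..., 4). Only the lines that attain the minimum somewhere contribute to roots; other lines are dominated. Here the surviving (envelope) indices are i = 4, i = 3, i = 2, i = 1, i = 0.
Intersections between consecutive envelope lines give the roots: for adjacent envelope indices i < j the intersection is x = (a_i − a_j) / (j − i). Reading off the sorted break points: {-6, -2, -1, 0}.
Verification: at each break x_0, at least two indices attain the minimum of min_i(a_i + i · x_0).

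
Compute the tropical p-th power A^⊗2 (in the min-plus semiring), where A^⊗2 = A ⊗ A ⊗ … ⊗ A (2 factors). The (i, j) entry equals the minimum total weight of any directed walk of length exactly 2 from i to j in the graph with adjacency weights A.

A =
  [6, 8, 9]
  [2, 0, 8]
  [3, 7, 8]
A^⊗2 =
  [10, 8, 15]
  [2, 0, 8]
  [9, 7, 12]

Each entry (A^⊗2)_ij equals the minimum over all length-2 walks i = v_0 → v_1 → … → v_2 = j of Σ_t A[v_t][v_{t+1}]. For example, for (i, j) = (0, 2) we minimise over 3 possible intermediate vertex sequences; the minimum is 15, attained along the walk 0 → 0 → 2.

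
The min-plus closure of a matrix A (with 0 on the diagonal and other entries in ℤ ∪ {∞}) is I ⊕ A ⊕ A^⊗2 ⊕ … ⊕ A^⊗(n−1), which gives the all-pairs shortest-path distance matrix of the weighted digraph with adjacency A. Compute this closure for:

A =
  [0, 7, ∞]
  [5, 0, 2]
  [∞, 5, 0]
Closure =
  [0, 7, 9]
  [5, 0, 2]
  [10, 5, 0]

This is the Floyd-Warshall all-pairs shortest-path computation. For each intermediate vertex k = 0, 1, …, 2, update dist[i][j] ← min(dist[i][j], dist[i][k] + dist[k][j]). The final matrix gives, for each (i, j), the minimum total weight of any directed path from i to j (possibly empty when i = j).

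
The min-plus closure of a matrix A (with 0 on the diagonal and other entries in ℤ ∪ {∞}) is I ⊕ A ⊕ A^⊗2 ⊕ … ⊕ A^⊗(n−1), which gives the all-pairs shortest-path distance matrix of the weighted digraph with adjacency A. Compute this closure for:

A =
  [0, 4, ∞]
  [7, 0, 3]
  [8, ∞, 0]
Closure =
  [0, 4, 7]
  [7, 0, 3]
  [8, 12, 0]

This is the Floyd-Warshall all-pairs shortest-path computation. For each intermediate vertex k = 0, 1, …, 2, update dist[i][j] ← min(dist[i][j], dist[i][k] + dist[k][j]). The final matrix gives, for each (i, j), the minimum total weight of any directed path from i to j (possibly empty when i = j).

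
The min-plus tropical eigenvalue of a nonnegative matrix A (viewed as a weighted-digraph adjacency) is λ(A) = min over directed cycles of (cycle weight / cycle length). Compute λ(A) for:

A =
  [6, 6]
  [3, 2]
λ(A) = 2

Enumerate directed cycles and compute their means (weight / length). Sample:
  cycle 0 → 0: weight = 6, length = 1, mean = 6/1 ≈ 6.000
  cycle 1 → 1: weight = 2, length = 1, mean = 2/1 ≈ 2.000
  cycle 0 → 1 → 0: weight = 9, length = 2, mean = 9/2 ≈ 4.500
  cycle 1 → 0 → 1: weight = 9, length = 2, mean = 9/2 ≈ 4.500
Minimum mean = 2.000, attained e.g. along the cycle 1 → 1 with weight 2 and length 1. So λ(A) = 2/1 = 2.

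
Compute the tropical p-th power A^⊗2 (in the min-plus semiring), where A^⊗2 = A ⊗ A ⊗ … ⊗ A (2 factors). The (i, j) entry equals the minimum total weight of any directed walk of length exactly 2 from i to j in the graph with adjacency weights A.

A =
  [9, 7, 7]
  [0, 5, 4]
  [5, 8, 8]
A^⊗2 =
  [7, 12, 11]
  [5, 7, 7]
  [8, 12, 12]

Each entry (A^⊗2)_ij equals the minimum over all length-2 walks i = v_0 → v_1 → … → v_2 = j of Σ_t A[v_t][v_{t+1}]. For example, for (i, j) = (0, 2) we minimise over 3 possible intermediate vertex sequences; the minimum is 11, attained along the walk 0 → 1 → 2.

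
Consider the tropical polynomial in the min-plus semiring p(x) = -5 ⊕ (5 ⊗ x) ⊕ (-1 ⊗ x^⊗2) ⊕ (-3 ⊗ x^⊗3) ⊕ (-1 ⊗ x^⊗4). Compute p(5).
p(5) = -5

A tropical monomial a ⊗ x^⊗i evaluates to a + i · x. Evaluating each term at x = 5:
  Term 0 contributes -5 + 0 · 5 = -5
  Term 1 contributes 5 + 1 · 5 = 10
  Term 2 contributes -1 + 2 · 5 = 9
  Term 3 contributes -3 + 3 · 5 = 12
  Term 4 contributes -1 + 4 · 5 = 19
p(5) = ⊕ of these = min[-5, 10, 9, 12, 19] = -5.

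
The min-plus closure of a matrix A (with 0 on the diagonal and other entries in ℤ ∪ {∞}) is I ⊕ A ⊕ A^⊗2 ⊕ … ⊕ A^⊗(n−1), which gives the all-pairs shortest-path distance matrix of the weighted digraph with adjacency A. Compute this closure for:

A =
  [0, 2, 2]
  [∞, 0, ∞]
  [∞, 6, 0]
Closure =
  [0, 2, 2]
  [∞, 0, ∞]
  [∞, 6, 0]

This is the Floyd-Warshall all-pairs shortest-path computation. For each intermediate vertex k = 0, 1, …, 2, update dist[i][j] ← min(dist[i][j], dist[i][k] + dist[k][j]). The final matrix gives, for each (i, j), the minimum total weight of any directed path from i to j (possibly empty when i = j).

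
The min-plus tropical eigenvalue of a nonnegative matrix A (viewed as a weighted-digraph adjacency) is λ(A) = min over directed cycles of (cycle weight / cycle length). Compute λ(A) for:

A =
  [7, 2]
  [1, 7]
λ(A) = 3/2

Enumerate directed cycles and compute their means (weight / length). Sample:
  cycle 0 → 0: weight = 7, length = 1, mean = 7/1 ≈ 7.000
  cycle 1 → 1: weight = 7, length = 1, mean = 7/1 ≈ 7.000
  cycle 0 → 1 → 0: weight = 3, length = 2, mean = 3/2 ≈ 1.500
  cycle 1 → 0 → 1: weight = 3, length = 2, mean = 3/2 ≈ 1.500
Minimum mean = 1.500, attained e.g. along the cycle 0 → 1 → 0 with weight 3 and length 2. So λ(A) = 3/2 = 3/2.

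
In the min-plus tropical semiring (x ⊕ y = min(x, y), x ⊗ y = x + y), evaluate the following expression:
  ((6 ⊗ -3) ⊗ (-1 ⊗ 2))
((6 ⊗ -3) ⊗ (-1 ⊗ 2)) = 4

Expand innermost to outermost. Recall ⊕ takes the minimum of its arguments and ⊗ takes their sum. Working out the expression ((6 ⊗ -3) ⊗ (-1 ⊗ 2)) gives 4.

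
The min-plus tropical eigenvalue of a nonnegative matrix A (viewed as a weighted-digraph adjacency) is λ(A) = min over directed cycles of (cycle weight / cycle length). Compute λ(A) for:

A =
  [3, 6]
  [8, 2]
λ(A) = 2

Enumerate directed cycles and compute their means (weight / length). Sample:
  cycle 0 → 0: weight = 3, length = 1, mean = 3/1 ≈ 3.000
  cycle 1 → 1: weight = 2, length = 1, mean = 2/1 ≈ 2.000
  cycle 0 → 1 → 0: weight = 14, length = 2, mean = 14/2 ≈ 7.000
  cycle 1 → 0 → 1: weight = 14, length = 2, mean = 14/2 ≈ 7.000
Minimum mean = 2.000, attained e.g. along the cycle 1 → 1 with weight 2 and length 1. So λ(A) = 2/1 = 2.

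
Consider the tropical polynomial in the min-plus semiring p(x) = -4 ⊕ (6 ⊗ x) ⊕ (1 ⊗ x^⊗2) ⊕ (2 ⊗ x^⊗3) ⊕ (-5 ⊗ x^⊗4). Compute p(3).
p(3) = -4

A tropical monomial a ⊗ x^⊗i evaluates to a + i · x. Evaluating each term at x = 3:
  Term 0 contributes -4 + 0 · 3 = -4
  Term 1 contributes 6 + 1 · 3 = 9
  Term 2 contributes 1 + 2 · 3 = 7
  Term 3 contributes 2 + 3 · 3 = 11
  Term 4 contributes -5 + 4 · 3 = 7
p(3) = ⊕ of these = min[-4, 9, 7, 11, 7] = -4.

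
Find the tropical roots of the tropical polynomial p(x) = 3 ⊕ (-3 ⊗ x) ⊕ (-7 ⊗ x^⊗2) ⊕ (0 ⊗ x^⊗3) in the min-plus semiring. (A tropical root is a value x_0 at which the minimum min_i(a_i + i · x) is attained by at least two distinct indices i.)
Roots: {-7, 4, 6}

Each tropical root is a break point of the lower envelope of the lines y = a_i + i · x (there are 4 lines, with slopes 0, 1, ..., 3). Only the lines that attain the minimum somewhere contribute to roots; other lines are dominated. Here the surviving (envelope) indices are i = 3, i = 2, i = 1, i = 0.
Intersections between consecutive envelope lines give the roots: for adjacent envelope indices i < j the intersection is x = (a_i − a_j) / (j − i). Reading off the sorted break points: {-7, 4, 6}.
Verification: at each break x_0, at least two indices attain the minimum of min_i(a_i + i · x_0).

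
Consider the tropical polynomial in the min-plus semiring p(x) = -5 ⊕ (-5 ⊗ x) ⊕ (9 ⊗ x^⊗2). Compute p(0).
p(0) = -5

A tropical monomial a ⊗ x^⊗i evaluates to a + i · x. Evaluating each term at x = 0:
  Term 0 contributes -5 + 0 · 0 = -5
  Term 1 contributes -5 + 1 · 0 = -5
  Term 2 contributes 9 + 2 · 0 = 9
p(0) = ⊕ of these = min[-5, -5, 9] = -5.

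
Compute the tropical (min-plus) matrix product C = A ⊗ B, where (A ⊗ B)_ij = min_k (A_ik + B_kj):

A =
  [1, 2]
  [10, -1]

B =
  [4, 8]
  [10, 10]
A ⊗ B =
  [5, 9]
  [9, 9]

Apply the min-plus product entry-by-entry:
  C[0][0] = min over k of (A[0][0] + B[0][0] = 1 + 4 = 5, A[0][1] + B[1][0] = 2 + 10 = 12) = 5 (attained at k = 0)
  C[0][1] = min over k of (A[0][0] + B[0][1] = 1 + 8 = 9, A[0][1] + B[1][1] = 2 + 10 = 12) = 9 (attained at k = 0)
  C[1][0] = min over k of (A[1][0] + B[0][0] = 10 + 4 = 14, A[1][1] + B[1][0] = -1 + 10 = 9) = 9 (attained at k = 1)
  C[1][1] = min over k of (A[1][0] + B[0][1] = 10 + 8 = 18, A[1][1] + B[1][1] = -1 + 10 = 9) = 9 (attained at k = 1)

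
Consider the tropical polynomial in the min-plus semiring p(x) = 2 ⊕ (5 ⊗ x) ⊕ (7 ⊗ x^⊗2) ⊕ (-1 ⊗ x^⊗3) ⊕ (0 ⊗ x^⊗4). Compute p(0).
p(0) = -1

A tropical monomial a ⊗ x^⊗i evaluates to a + i · x. Evaluating each term at x = 0:
  Term 0 contributes 2 + 0 · 0 = 2
  Term 1 contributes 5 + 1 · 0 = 5
  Term 2 contributes 7 + 2 · 0 = 7
  Term 3 contributes -1 + 3 · 0 = -1
  Term 4 contributes 0 + 4 · 0 = 0
p(0) = ⊕ of these = min[2, 5, 7, -1, 0] = -1.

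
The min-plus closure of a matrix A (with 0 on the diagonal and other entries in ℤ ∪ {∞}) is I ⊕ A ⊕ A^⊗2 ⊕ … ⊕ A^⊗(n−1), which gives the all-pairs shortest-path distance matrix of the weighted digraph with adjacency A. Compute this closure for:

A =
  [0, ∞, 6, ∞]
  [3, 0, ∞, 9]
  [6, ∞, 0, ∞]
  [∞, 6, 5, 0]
Closure =
  [0, ∞, 6, ∞]
  [3, 0, 9, 9]
  [6, ∞, 0, ∞]
  [9, 6, 5, 0]

This is the Floyd-Warshall all-pairs shortest-path computation. For each intermediate vertex k = 0, 1, …, 3, update dist[i][j] ← min(dist[i][j], dist[i][k] + dist[k][j]). The final matrix gives, for each (i, j), the minimum total weight of any directed path from i to j (possibly empty when i = j).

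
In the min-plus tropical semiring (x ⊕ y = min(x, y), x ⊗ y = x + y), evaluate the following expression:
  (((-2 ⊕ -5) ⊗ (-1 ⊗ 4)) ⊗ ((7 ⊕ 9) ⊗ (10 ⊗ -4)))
(((-2 ⊕ -5) ⊗ (-1 ⊗ 4)) ⊗ ((7 ⊕ 9) ⊗ (10 ⊗ -4))) = 11

Expand innermost to outermost. Recall ⊕ takes the minimum of its arguments and ⊗ takes their sum. Working out the expression (((-2 ⊕ -5) ⊗ (-1 ⊗ 4)) ⊗ ((7 ⊕ 9) ⊗ (10 ⊗ -4))) gives 11.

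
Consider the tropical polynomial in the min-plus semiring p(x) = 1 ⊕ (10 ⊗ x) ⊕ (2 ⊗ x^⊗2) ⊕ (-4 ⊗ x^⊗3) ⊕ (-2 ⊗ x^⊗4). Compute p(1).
p(1) = -1

A tropical monomial a ⊗ x^⊗i evaluates to a + i · x. Evaluating each term at x = 1:
  Term 0 contributes 1 + 0 · 1 = 1
  Term 1 contributes 10 + 1 · 1 = 11
  Term 2 contributes 2 + 2 · 1 = 4
  Term 3 contributes -4 + 3 · 1 = -1
  Term 4 contributes -2 + 4 · 1 = 2
p(1) = ⊕ of these = min[1, 11, 4, -1, 2] = -1.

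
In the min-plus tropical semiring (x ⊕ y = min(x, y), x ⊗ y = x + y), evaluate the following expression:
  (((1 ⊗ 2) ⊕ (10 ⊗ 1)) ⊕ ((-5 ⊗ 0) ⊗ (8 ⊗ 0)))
(((1 ⊗ 2) ⊕ (10 ⊗ 1)) ⊕ ((-5 ⊗ 0) ⊗ (8 ⊗ 0))) = 3

Expand innermost to outermost. Recall ⊕ takes the minimum of its arguments and ⊗ takes their sum. Working out the expression (((1 ⊗ 2) ⊕ (10 ⊗ 1)) ⊕ ((-5 ⊗ 0) ⊗ (8 ⊗ 0))) gives 3.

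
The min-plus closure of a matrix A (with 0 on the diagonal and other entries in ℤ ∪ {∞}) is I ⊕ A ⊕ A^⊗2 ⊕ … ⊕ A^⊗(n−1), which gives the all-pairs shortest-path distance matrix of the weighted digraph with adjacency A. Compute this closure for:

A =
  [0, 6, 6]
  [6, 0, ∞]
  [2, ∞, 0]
Closure =
  [0, 6, 6]
  [6, 0, 12]
  [2, 8, 0]

This is the Floyd-Warshall all-pairs shortest-path computation. For each intermediate vertex k = 0, 1, …, 2, update dist[i][j] ← min(dist[i][j], dist[i][k] + dist[k][j]). The final matrix gives, for each (i, j), the minimum total weight of any directed path from i to j (possibly empty when i = j).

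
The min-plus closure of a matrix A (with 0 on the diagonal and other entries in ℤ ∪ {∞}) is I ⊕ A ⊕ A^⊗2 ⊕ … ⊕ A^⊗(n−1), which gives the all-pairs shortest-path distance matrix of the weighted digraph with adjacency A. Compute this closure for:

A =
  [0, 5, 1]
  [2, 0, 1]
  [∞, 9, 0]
Closure =
  [0, 5, 1]
  [2, 0, 1]
  [11, 9, 0]

This is the Floyd-Warshall all-pairs shortest-path computation. For each intermediate vertex k = 0, 1, …, 2, update dist[i][j] ← min(dist[i][j], dist[i][k] + dist[k][j]). The final matrix gives, for each (i, j), the minimum total weight of any directed path from i to j (possibly empty when i = j).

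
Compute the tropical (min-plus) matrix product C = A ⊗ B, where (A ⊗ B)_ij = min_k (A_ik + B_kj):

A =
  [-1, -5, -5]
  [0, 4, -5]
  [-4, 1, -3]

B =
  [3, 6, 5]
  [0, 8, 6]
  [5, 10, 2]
A ⊗ B =
  [-5, 3, -3]
  [0, 5, -3]
  [-1, 2, -1]

Apply the min-plus product entry-by-entry:
  C[0][0] = min over k of (A[0][0] + B[0][0] = -1 + 3 = 2, A[0][1] + B[1][0] = -5 + 0 = -5, A[0][2] + B[2][0] = -5 + 5 = 0) = -5 (attained at k = 1)
  C[0][1] = min over k of (A[0][0] + B[0][1] = -1 + 6 = 5, A[0][1] + B[1][1] = -5 + 8 = 3, A[0][2] + B[2][1] = -5 + 10 = 5) = 3 (attained at k = 1)
  C[0][2] = min over k of (A[0][0] + B[0][2] = -1 + 5 = 4, A[0][1] + B[1][2] = -5 + 6 = 1, A[0][2] + B[2][2] = -5 + 2 = -3) = -3 (attained at k = 2)
  C[1][0] = min over k of (A[1][0] + B[0][0] = 0 + 3 = 3, A[1][1] + B[1][0] = 4 + 0 = 4, A[1][2] + B[2][0] = -5 + 5 = 0) = 0 (attained at k = 2)
  C[1][1] = min over k of (A[1][0] + B[0][1] = 0 + 6 = 6, A[1][1] + B[1][1] = 4 + 8 = 12, A[1][2] + B[2][1] = -5 + 10 = 5) = 5 (attained at k = 2)
  C[1][2] = min over k of (A[1][0] + B[0][2] = 0 + 5 = 5, A[1][1] + B[1][2] = 4 + 6 = 10, A[1][2] + B[2][2] = -5 + 2 = -3) = -3 (attained at k = 2)
  C[2][0] = min over k of (A[2][0] + B[0][0] = -4 + 3 = -1, A[2][1] + B[1][0] = 1 + 0 = 1, A[2][2] + B[2][0] = -3 + 5 = 2) = -1 (attained at k = 0)
  C[2][1] = min over k of (A[2][0] + B[0][1] = -4 + 6 = 2, A[2][1] + B[1][1] = 1 + 8 = 9, A[2][2] + B[2][1] = -3 + 10 = 7) = 2 (attained at k = 0)
  C[2][2] = min over k of (A[2][0] + B[0][2] = -4 + 5 = 1, A[2][1] + B[1][2] = 1 + 6 = 7, A[2][2] + B[2][2] = -3 + 2 = -1) = -1 (attained at k = 2)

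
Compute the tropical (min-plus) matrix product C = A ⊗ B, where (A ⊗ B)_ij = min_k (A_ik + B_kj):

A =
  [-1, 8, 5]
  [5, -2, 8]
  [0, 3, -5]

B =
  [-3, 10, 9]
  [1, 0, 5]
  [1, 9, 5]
A ⊗ B =
  [-4, 8, 8]
  [-1, -2, 3]
  [-4, 3, 0]

Apply the min-plus product entry-by-entry:
  C[0][0] = min over k of (A[0][0] + B[0][0] = -1 + -3 = -4, A[0][1] + B[1][0] = 8 + 1 = 9, A[0][2] + B[2][0] = 5 + 1 = 6) = -4 (attained at k = 0)
  C[0][1] = min over k of (A[0][0] + B[0][1] = -1 + 10 = 9, A[0][1] + B[1][1] = 8 + 0 = 8, A[0][2] + B[2][1] = 5 + 9 = 14) = 8 (attained at k = 1)
  C[0][2] = min over k of (A[0][0] + B[0][2] = -1 + 9 = 8, A[0][1] + B[1][2] = 8 + 5 = 13, A[0][2] + B[2][2] = 5 + 5 = 10) = 8 (attained at k = 0)
  C[1][0] = min over k of (A[1][0] + B[0][0] = 5 + -3 = 2, A[1][1] + B[1][0] = -2 + 1 = -1, A[1][2] + B[2][0] = 8 + 1 = 9) = -1 (attained at k = 1)
  C[1][1] = min over k of (A[1][0] + B[0][1] = 5 + 10 = 15, A[1][1] + B[1][1] = -2 + 0 = -2, A[1][2] + B[2][1] = 8 + 9 = 17) = -2 (attained at k = 1)
  C[1][2] = min over k of (A[1][0] + B[0][2] = 5 + 9 = 14, A[1][1] + B[1][2] = -2 + 5 = 3, A[1][2] + B[2][2] = 8 + 5 = 13) = 3 (attained at k = 1)
  C[2][0] = min over k of (A[2][0] + B[0][0] = 0 + -3 = -3, A[2][1] + B[1][0] = 3 + 1 = 4, A[2][2] + B[2][0] = -5 + 1 = -4) = -4 (attained at k = 2)
  C[2][1] = min over k of (A[2][0] + B[0][1] = 0 + 10 = 10, A[2][1] + B[1][1] = 3 + 0 = 3, A[2][2] + B[2][1] = -5 + 9 = 4) = 3 (attained at k = 1)
  C[2][2] = min over k of (A[2][0] + B[0][2] = 0 + 9 = 9, A[2][1] + B[1][2] = 3 + 5 = 8, A[2][2] + B[2][2] = -5 + 5 = 0) = 0 (attained at k = 2)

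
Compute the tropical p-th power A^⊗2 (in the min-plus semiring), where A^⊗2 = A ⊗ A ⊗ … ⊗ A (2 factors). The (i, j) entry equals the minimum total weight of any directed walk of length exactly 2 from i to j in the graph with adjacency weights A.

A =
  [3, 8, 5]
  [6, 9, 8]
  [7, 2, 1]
A^⊗2 =
  [6, 7, 6]
  [9, 10, 9]
  [8, 3, 2]

Each entry (A^⊗2)_ij equals the minimum over all length-2 walks i = v_0 → v_1 → … → v_2 = j of Σ_t A[v_t][v_{t+1}]. For example, for (i, j) = (0, 2) we minimise over 3 possible intermediate vertex sequences; the minimum is 6, attained along the walk 0 → 2 → 2.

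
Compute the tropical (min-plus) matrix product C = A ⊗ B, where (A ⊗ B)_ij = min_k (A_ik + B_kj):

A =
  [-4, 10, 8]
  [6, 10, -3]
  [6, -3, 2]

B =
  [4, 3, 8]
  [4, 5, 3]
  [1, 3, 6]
A ⊗ B =
  [0, -1, 4]
  [-2, 0, 3]
  [1, 2, 0]

Apply the min-plus product entry-by-entry:
  C[0][0] = min over k of (A[0][0] + B[0][0] = -4 + 4 = 0, A[0][1] + B[1][0] = 10 + 4 = 14, A[0][2] + B[2][0] = 8 + 1 = 9) = 0 (attained at k = 0)
  C[0][1] = min over k of (A[0][0] + B[0][1] = -4 + 3 = -1, A[0][1] + B[1][1] = 10 + 5 = 15, A[0][2] + B[2][1] = 8 + 3 = 11) = -1 (attained at k = 0)
  C[0][2] = min over k of (A[0][0] + B[0][2] = -4 + 8 = 4, A[0][1] + B[1][2] = 10 + 3 = 13, A[0][2] + B[2][2] = 8 + 6 = 14) = 4 (attained at k = 0)
  C[1][0] = min over k of (A[1][0] + B[0][0] = 6 + 4 = 10, A[1][1] + B[1][0] = 10 + 4 = 14, A[1][2] + B[2][0] = -3 + 1 = -2) = -2 (attained at k = 2)
  C[1][1] = min over k of (A[1][0] + B[0][1] = 6 + 3 = 9, A[1][1] + B[1][1] = 10 + 5 = 15, A[1][2] + B[2][1] = -3 + 3 = 0) = 0 (attained at k = 2)
  C[1][2] = min over k of (A[1][0] + B[0][2] = 6 + 8 = 14, A[1][1] + B[1][2] = 10 + 3 = 13, A[1][2] + B[2][2] = -3 + 6 = 3) = 3 (attained at k = 2)
  C[2][0] = min over k of (A[2][0] + B[0][0] = 6 + 4 = 10, A[2][1] + B[1][0] = -3 + 4 = 1, A[2][2] + B[2][0] = 2 + 1 = 3) = 1 (attained at k = 1)
  C[2][1] = min over k of (A[2][0] + B[0][1] = 6 + 3 = 9, A[2][1] + B[1][1] = -3 + 5 = 2, A[2][2] + B[2][1] = 2 + 3 = 5) = 2 (attained at k = 1)
  C[2][2] = min over k of (A[2][0] + B[0][2] = 6 + 8 = 14, A[2][1] + B[1][2] = -3 + 3 = 0, A[2][2] + B[2][2] = 2 + 6 = 8) = 0 (attained at k = 1)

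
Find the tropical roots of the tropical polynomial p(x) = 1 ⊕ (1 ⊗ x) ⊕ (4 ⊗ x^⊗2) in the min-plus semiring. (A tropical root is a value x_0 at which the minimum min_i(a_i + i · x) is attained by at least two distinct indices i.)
Roots: {-3, 0}

Each tropical root is a break point of the lower envelope of the lines y = a_i + i · x (there are 3 lines, with slopes 0, 1, ..., 2). Only the lines that attain the minimum somewhere contribute to roots; other lines are dominated. Here the surviving (envelope) indices are i = 2, i = 1, i = 0.
Intersections between consecutive envelope lines give the roots: for adjacent envelope indices i < j the intersection is x = (a_i − a_j) / (j − i). Reading off the sorted break points: {-3, 0}.
Verification: at each break x_0, at least two indices attain the minimum of min_i(a_i + i · x_0).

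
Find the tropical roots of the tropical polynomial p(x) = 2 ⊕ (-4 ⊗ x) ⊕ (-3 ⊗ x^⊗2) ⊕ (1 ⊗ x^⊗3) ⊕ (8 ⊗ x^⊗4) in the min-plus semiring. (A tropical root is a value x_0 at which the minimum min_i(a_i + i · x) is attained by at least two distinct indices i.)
Roots: {-7, -4, -1, 6}

Each tropical root is a break point of the lower envelope of the lines y = a_i + i · x (there are 5 lines, with slopes 0, 1, ..., 4). Only the lines that attain the minimum somewhere contribute to roots; other lines are dominated. Here the surviving (envelope) indices are i = 4, i = 3, i = 2, i = 1, i = 0.
Intersections between consecutive envelope lines give the roots: for adjacent envelope indices i < j the intersection is x = (a_i − a_j) / (j − i). Reading off the sorted break points: {-7, -4, -1, 6}.
Verification: at each break x_0, at least two indices attain the minimum of min_i(a_i + i · x_0).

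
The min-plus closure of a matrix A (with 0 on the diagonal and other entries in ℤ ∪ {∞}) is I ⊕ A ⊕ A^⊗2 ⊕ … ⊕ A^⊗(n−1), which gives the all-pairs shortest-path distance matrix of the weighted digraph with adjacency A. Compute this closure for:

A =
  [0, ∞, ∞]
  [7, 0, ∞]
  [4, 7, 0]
Closure =
  [0, ∞, ∞]
  [7, 0, ∞]
  [4, 7, 0]

This is the Floyd-Warshall all-pairs shortest-path computation. For each intermediate vertex k = 0, 1, …, 2, update dist[i][j] ← min(dist[i][j], dist[i][k] + dist[k][j]). The final matrix gives, for each (i, j), the minimum total weight of any directed path from i to j (possibly empty when i = j).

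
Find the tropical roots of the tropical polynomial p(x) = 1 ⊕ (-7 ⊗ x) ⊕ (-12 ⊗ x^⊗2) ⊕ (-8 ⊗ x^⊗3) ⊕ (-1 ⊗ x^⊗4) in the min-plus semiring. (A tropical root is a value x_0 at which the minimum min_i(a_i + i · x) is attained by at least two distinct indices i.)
Roots: {-7, -4, 5, 8}

Each tropical root is a break point of the lower envelope of the lines y = a_i + i · x (there are 5 lines, with slopes 0, 1, ..., 4). Only the lines that attain the minimum somewhere contribute to roots; other lines are dominated. Here the surviving (envelope) indices are i = 4, i = 3, i = 2, i = 1, i = 0.
Intersections between consecutive envelope lines give the roots: for adjacent envelope indices i < j the intersection is x = (a_i − a_j) / (j − i). Reading off the sorted break points: {-7, -4, 5, 8}.
Verification: at each break x_0, at least two indices attain the minimum of min_i(a_i + i · x_0).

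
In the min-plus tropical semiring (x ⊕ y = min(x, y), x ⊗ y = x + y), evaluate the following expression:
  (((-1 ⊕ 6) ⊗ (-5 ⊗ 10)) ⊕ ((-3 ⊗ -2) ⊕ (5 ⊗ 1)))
(((-1 ⊕ 6) ⊗ (-5 ⊗ 10)) ⊕ ((-3 ⊗ -2) ⊕ (5 ⊗ 1))) = -5

Expand innermost to outermost. Recall ⊕ takes the minimum of its arguments and ⊗ takes their sum. Working out the expression (((-1 ⊕ 6) ⊗ (-5 ⊗ 10)) ⊕ ((-3 ⊗ -2) ⊕ (5 ⊗ 1))) gives -5.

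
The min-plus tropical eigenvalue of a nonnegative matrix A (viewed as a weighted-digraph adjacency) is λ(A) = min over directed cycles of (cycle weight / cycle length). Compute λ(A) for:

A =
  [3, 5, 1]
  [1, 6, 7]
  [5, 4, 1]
λ(A) = 1

Enumerate directed cycles and compute their means (weight / length). Sample:
  cycle 0 → 0: weight = 3, length = 1, mean = 3/1 ≈ 3.000
  cycle 1 → 1: weight = 6, length = 1, mean = 6/1 ≈ 6.000
  cycle 2 → 2: weight = 1, length = 1, mean = 1/1 ≈ 1.000
  cycle 0 → 1 → 0: weight = 6, length = 2, mean = 6/2 ≈ 3.000
  cycle 0 → 2 → 0: weight = 6, length = 2, mean = 6/2 ≈ 3.000
  cycle 1 → 0 → 1: weight = 6, length = 2, mean = 6/2 ≈ 3.000
Minimum mean = 1.000, attained e.g. along the cycle 2 → 2 with weight 1 and length 1. So λ(A) = 1/1 = 1.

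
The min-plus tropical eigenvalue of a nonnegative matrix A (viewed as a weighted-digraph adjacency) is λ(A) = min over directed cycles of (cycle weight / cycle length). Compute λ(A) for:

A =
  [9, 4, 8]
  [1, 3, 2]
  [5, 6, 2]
λ(A) = 2

Enumerate directed cycles and compute their means (weight / length). Sample:
  cycle 0 → 0: weight = 9, length = 1, mean = 9/1 ≈ 9.000
  cycle 1 → 1: weight = 3, length = 1, mean = 3/1 ≈ 3.000
  cycle 2 → 2: weight = 2, length = 1, mean = 2/1 ≈ 2.000
  cycle 0 → 1 → 0: weight = 5, length = 2, mean = 5/2 ≈ 2.500
  cycle 0 → 2 → 0: weight = 13, length = 2, mean = 13/2 ≈ 6.500
  cycle 1 → 0 → 1: weight = 5, length = 2, mean = 5/2 ≈ 2.500
Minimum mean = 2.000, attained e.g. along the cycle 2 → 2 with weight 2 and length 1. So λ(A) = 2/1 = 2.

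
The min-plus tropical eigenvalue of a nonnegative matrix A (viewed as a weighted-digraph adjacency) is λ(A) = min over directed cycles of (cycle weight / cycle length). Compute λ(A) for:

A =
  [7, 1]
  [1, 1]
λ(A) = 1

Enumerate directed cycles and compute their means (weight / length). Sample:
  cycle 0 → 0: weight = 7, length = 1, mean = 7/1 ≈ 7.000
  cycle 1 → 1: weight = 1, length = 1, mean = 1/1 ≈ 1.000
  cycle 0 → 1 → 0: weight = 2, length = 2, mean = 2/2 ≈ 1.000
  cycle 1 → 0 → 1: weight = 2, length = 2, mean = 2/2 ≈ 1.000
Minimum mean = 1.000, attained e.g. along the cycle 1 → 1 with weight 1 and length 1. So λ(A) = 1/1 = 1.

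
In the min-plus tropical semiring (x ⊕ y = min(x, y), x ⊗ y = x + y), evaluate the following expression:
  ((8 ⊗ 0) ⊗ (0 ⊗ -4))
((8 ⊗ 0) ⊗ (0 ⊗ -4)) = 4

Expand innermost to outermost. Recall ⊕ takes the minimum of its arguments and ⊗ takes their sum. Working out the expression ((8 ⊗ 0) ⊗ (0 ⊗ -4)) gives 4.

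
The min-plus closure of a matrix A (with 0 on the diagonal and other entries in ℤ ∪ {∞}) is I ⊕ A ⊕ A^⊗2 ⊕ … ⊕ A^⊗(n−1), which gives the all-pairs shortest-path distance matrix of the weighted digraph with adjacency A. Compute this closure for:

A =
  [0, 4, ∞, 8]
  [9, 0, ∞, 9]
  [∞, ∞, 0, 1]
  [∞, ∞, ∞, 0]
Closure =
  [0, 4, ∞, 8]
  [9, 0, ∞, 9]
  [∞, ∞, 0, 1]
  [∞, ∞, ∞, 0]

This is the Floyd-Warshall all-pairs shortest-path computation. For each intermediate vertex k = 0, 1, …, 3, update dist[i][j] ← min(dist[i][j], dist[i][k] + dist[k][j]). The final matrix gives, for each (i, j), the minimum total weight of any directed path from i to j (possibly empty when i = j).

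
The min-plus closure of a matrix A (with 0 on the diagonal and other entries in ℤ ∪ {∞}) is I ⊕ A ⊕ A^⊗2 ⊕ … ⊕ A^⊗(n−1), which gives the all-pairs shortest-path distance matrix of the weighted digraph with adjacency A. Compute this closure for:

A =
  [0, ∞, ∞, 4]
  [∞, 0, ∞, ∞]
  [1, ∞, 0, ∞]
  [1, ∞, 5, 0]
Closure =
  [0, ∞, 9, 4]
  [∞, 0, ∞, ∞]
  [1, ∞, 0, 5]
  [1, ∞, 5, 0]

This is the Floyd-Warshall all-pairs shortest-path computation. For each intermediate vertex k = 0, 1, …, 3, update dist[i][j] ← min(dist[i][j], dist[i][k] + dist[k][j]). The final matrix gives, for each (i, j), the minimum total weight of any directed path from i to j (possibly empty when i = j).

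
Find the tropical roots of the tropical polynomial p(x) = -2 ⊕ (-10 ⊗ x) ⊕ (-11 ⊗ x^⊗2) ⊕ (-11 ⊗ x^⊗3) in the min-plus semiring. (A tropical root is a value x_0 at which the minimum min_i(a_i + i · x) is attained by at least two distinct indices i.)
Roots: {0, 1, 8}

Each tropical root is a break point of the lower envelope of the lines y = a_i + i · x (there are 4 lines, with slopes 0, 1, ..., 3). Only the lines that attain the minimum somewhere contribute to roots; other lines are dominated. Here the surviving (envelope) indices are i = 3, i = 2, i = 1, i = 0.
Intersections between consecutive envelope lines give the roots: for adjacent envelope indices i < j the intersection is x = (a_i − a_j) / (j − i). Reading off the sorted break points: {0, 1, 8}.
Verification: at each break x_0, at least two indices attain the minimum of min_i(a_i + i · x_0).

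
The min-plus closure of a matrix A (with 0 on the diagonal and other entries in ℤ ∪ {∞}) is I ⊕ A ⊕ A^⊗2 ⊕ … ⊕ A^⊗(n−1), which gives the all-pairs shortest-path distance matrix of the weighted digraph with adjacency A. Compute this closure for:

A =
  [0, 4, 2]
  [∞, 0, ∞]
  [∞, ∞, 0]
Closure =
  [0, 4, 2]
  [∞, 0, ∞]
  [∞, ∞, 0]

This is the Floyd-Warshall all-pairs shortest-path computation. For each intermediate vertex k = 0, 1, …, 2, update dist[i][j] ← min(dist[i][j], dist[i][k] + dist[k][j]). The final matrix gives, for each (i, j), the minimum total weight of any directed path from i to j (possibly empty when i = j).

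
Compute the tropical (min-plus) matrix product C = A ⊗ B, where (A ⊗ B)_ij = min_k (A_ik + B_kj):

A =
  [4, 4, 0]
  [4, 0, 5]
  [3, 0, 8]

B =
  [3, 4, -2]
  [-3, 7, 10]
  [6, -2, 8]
A ⊗ B =
  [1, -2, 2]
  [-3, 3, 2]
  [-3, 6, 1]

Apply the min-plus product entry-by-entry:
  C[0][0] = min over k of (A[0][0] + B[0][0] = 4 + 3 = 7, A[0][1] + B[1][0] = 4 + -3 = 1, A[0][2] + B[2][0] = 0 + 6 = 6) = 1 (attained at k = 1)
  C[0][1] = min over k of (A[0][0] + B[0][1] = 4 + 4 = 8, A[0][1] + B[1][1] = 4 + 7 = 11, A[0][2] + B[2][1] = 0 + -2 = -2) = -2 (attained at k = 2)
  C[0][2] = min over k of (A[0][0] + B[0][2] = 4 + -2 = 2, A[0][1] + B[1][2] = 4 + 10 = 14, A[0][2] + B[2][2] = 0 + 8 = 8) = 2 (attained at k = 0)
  C[1][0] = min over k of (A[1][0] + B[0][0] = 4 + 3 = 7, A[1][1] + B[1][0] = 0 + -3 = -3, A[1][2] + B[2][0] = 5 + 6 = 11) = -3 (attained at k = 1)
  C[1][1] = min over k of (A[1][0] + B[0][1] = 4 + 4 = 8, A[1][1] + B[1][1] = 0 + 7 = 7, A[1][2] + B[2][1] = 5 + -2 = 3) = 3 (attained at k = 2)
  C[1][2] = min over k of (A[1][0] + B[0][2] = 4 + -2 = 2, A[1][1] + B[1][2] = 0 + 10 = 10, A[1][2] + B[2][2] = 5 + 8 = 13) = 2 (attained at k = 0)
  C[2][0] = min over k of (A[2][0] + B[0][0] = 3 + 3 = 6, A[2][1] + B[1][0] = 0 + -3 = -3, A[2][2] + B[2][0] = 8 + 6 = 14) = -3 (attained at k = 1)
  C[2][1] = min over k of (A[2][0] + B[0][1] = 3 + 4 = 7, A[2][1] + B[1][1] = 0 + 7 = 7, A[2][2] + B[2][1] = 8 + -2 = 6) = 6 (attained at k = 2)
  C[2][2] = min over k of (A[2][0] + B[0][2] = 3 + -2 = 1, A[2][1] + B[1][2] = 0 + 10 = 10, A[2][2] + B[2][2] = 8 + 8 = 16) = 1 (attained at k = 0)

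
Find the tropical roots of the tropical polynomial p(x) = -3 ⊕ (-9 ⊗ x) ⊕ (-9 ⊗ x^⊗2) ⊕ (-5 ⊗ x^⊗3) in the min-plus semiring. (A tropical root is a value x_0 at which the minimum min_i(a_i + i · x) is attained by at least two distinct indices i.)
Roots: {-4, 0, 6}

Each tropical root is a break point of the lower envelope of the lines y = a_i + i · x (there are 4 lines, with slopes 0, 1, ..., 3). Only the lines that attain the minimum somewhere contribute to roots; other lines are dominated. Here the surviving (envelope) indices are i = 3, i = 2, i = 1, i = 0.
Intersections between consecutive envelope lines give the roots: for adjacent envelope indices i < j the intersection is x = (a_i − a_j) / (j − i). Reading off the sorted break points: {-4, 0, 6}.
Verification: at each break x_0, at least two indices attain the minimum of min_i(a_i + i · x_0).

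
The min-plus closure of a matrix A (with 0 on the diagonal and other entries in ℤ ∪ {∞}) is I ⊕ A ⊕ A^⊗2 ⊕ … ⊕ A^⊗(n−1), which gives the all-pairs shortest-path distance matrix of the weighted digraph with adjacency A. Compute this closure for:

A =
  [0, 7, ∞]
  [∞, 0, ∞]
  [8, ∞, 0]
Closure =
  [0, 7, ∞]
  [∞, 0, ∞]
  [8, 15, 0]

This is the Floyd-Warshall all-pairs shortest-path computation. For each intermediate vertex k = 0, 1, …, 2, update dist[i][j] ← min(dist[i][j], dist[i][k] + dist[k][j]). The final matrix gives, for each (i, j), the minimum total weight of any directed path from i to j (possibly empty when i = j).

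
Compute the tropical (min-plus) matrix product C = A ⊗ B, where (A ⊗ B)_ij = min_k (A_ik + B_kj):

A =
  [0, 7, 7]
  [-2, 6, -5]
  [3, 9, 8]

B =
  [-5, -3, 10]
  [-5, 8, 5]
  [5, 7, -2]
A ⊗ B =
  [-5, -3, 5]
  [-7, -5, -7]
  [-2, 0, 6]

Apply the min-plus product entry-by-entry:
  C[0][0] = min over k of (A[0][0] + B[0][0] = 0 + -5 = -5, A[0][1] + B[1][0] = 7 + -5 = 2, A[0][2] + B[2][0] = 7 + 5 = 12) = -5 (attained at k = 0)
  C[0][1] = min over k of (A[0][0] + B[0][1] = 0 + -3 = -3, A[0][1] + B[1][1] = 7 + 8 = 15, A[0][2] + B[2][1] = 7 + 7 = 14) = -3 (attained at k = 0)
  C[0][2] = min over k of (A[0][0] + B[0][2] = 0 + 10 = 10, A[0][1] + B[1][2] = 7 + 5 = 12, A[0][2] + B[2][2] = 7 + -2 = 5) = 5 (attained at k = 2)
  C[1][0] = min over k of (A[1][0] + B[0][0] = -2 + -5 = -7, A[1][1] + B[1][0] = 6 + -5 = 1, A[1][2] + B[2][0] = -5 + 5 = 0) = -7 (attained at k = 0)
  C[1][1] = min over k of (A[1][0] + B[0][1] = -2 + -3 = -5, A[1][1] + B[1][1] = 6 + 8 = 14, A[1][2] + B[2][1] = -5 + 7 = 2) = -5 (attained at k = 0)
  C[1][2] = min over k of (A[1][0] + B[0][2] = -2 + 10 = 8, A[1][1] + B[1][2] = 6 + 5 = 11, A[1][2] + B[2][2] = -5 + -2 = -7) = -7 (attained at k = 2)
  C[2][0] = min over k of (A[2][0] + B[0][0] = 3 + -5 = -2, A[2][1] + B[1][0] = 9 + -5 = 4, A[2][2] + B[2][0] = 8 + 5 = 13) = -2 (attained at k = 0)
  C[2][1] = min over k of (A[2][0] + B[0][1] = 3 + -3 = 0, A[2][1] + B[1][1] = 9 + 8 = 17, A[2][2] + B[2][1] = 8 + 7 = 15) = 0 (attained at k = 0)
  C[2][2] = min over k of (A[2][0] + B[0][2] = 3 + 10 = 13, A[2][1] + B[1][2] = 9 + 5 = 14, A[2][2] + B[2][2] = 8 + -2 = 6) = 6 (attained at k = 2)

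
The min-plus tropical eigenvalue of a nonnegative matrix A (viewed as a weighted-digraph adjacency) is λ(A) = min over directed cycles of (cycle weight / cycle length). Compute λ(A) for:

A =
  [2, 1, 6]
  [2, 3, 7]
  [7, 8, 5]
λ(A) = 3/2

Enumerate directed cycles and compute their means (weight / length). Sample:
  cycle 0 → 0: weight = 2, length = 1, mean = 2/1 ≈ 2.000
  cycle 1 → 1: weight = 3, length = 1, mean = 3/1 ≈ 3.000
  cycle 2 → 2: weight = 5, length = 1, mean = 5/1 ≈ 5.000
  cycle 0 → 1 → 0: weight = 3, length = 2, mean = 3/2 ≈ 1.500
  cycle 0 → 2 → 0: weight = 13, length = 2, mean = 13/2 ≈ 6.500
  cycle 1 → 0 → 1: weight = 3, length = 2, mean = 3/2 ≈ 1.500
Minimum mean = 1.500, attained e.g. along the cycle 0 → 1 → 0 with weight 3 and length 2. So λ(A) = 3/2 = 3/2.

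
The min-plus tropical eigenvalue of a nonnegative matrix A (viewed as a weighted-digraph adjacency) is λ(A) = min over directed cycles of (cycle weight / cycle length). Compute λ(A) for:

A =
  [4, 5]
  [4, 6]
λ(A) = 4

Enumerate directed cycles and compute their means (weight / length). Sample:
  cycle 0 → 0: weight = 4, length = 1, mean = 4/1 ≈ 4.000
  cycle 1 → 1: weight = 6, length = 1, mean = 6/1 ≈ 6.000
  cycle 0 → 1 → 0: weight = 9, length = 2, mean = 9/2 ≈ 4.500
  cycle 1 → 0 → 1: weight = 9, length = 2, mean = 9/2 ≈ 4.500
Minimum mean = 4.000, attained e.g. along the cycle 0 → 0 with weight 4 and length 1. So λ(A) = 4/1 = 4.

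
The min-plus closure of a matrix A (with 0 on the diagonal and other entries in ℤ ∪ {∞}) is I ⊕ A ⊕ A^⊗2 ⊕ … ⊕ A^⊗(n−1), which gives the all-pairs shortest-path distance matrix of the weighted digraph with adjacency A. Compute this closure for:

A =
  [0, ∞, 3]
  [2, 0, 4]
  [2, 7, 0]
Closure =
  [0, 10, 3]
  [2, 0, 4]
  [2, 7, 0]

This is the Floyd-Warshall all-pairs shortest-path computation. For each intermediate vertex k = 0, 1, …, 2, update dist[i][j] ← min(dist[i][j], dist[i][k] + dist[k][j]). The final matrix gives, for each (i, j), the minimum total weight of any directed path from i to j (possibly empty when i = j).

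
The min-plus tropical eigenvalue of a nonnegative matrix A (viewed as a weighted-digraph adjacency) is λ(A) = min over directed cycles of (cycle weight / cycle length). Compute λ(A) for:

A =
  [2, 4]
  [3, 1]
λ(A) = 1

Enumerate directed cycles and compute their means (weight / length). Sample:
  cycle 0 → 0: weight = 2, length = 1, mean = 2/1 ≈ 2.000
  cycle 1 → 1: weight = 1, length = 1, mean = 1/1 ≈ 1.000
  cycle 0 → 1 → 0: weight = 7, length = 2, mean = 7/2 ≈ 3.500
  cycle 1 → 0 → 1: weight = 7, length = 2, mean = 7/2 ≈ 3.500
Minimum mean = 1.000, attained e.g. along the cycle 1 → 1 with weight 1 and length 1. So λ(A) = 1/1 = 1.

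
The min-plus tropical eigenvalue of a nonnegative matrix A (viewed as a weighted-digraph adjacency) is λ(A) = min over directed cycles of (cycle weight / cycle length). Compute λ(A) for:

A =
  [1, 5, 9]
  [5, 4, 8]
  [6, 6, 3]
λ(A) = 1

Enumerate directed cycles and compute their means (weight / length). Sample:
  cycle 0 → 0: weight = 1, length = 1, mean = 1/1 ≈ 1.000
  cycle 1 → 1: weight = 4, length = 1, mean = 4/1 ≈ 4.000
  cycle 2 → 2: weight = 3, length = 1, mean = 3/1 ≈ 3.000
  cycle 0 → 1 → 0: weight = 10, length = 2, mean = 10/2 ≈ 5.000
  cycle 0 → 2 → 0: weight = 15, length = 2, mean = 15/2 ≈ 7.500
  cycle 1 → 0 → 1: weight = 10, length = 2, mean = 10/2 ≈ 5.000
Minimum mean = 1.000, attained e.g. along the cycle 0 → 0 with weight 1 and length 1. So λ(A) = 1/1 = 1.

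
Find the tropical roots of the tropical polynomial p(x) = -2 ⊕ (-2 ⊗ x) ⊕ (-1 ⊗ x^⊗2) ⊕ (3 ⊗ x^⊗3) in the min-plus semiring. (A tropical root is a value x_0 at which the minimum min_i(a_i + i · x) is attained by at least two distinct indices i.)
Roots: {-4, -1, 0}

Each tropical root is a break point of the lower envelope of the lines y = a_i + i · x (there are 4 lines, with slopes 0, 1, ..., 3). Only the lines that attain the minimum somewhere contribute to roots; other lines are dominated. Here the surviving (envelope) indices are i = 3, i = 2, i = 1, i = 0.
Intersections between consecutive envelope lines give the roots: for adjacent envelope indices i < j the intersection is x = (a_i − a_j) / (j − i). Reading off the sorted break points: {-4, -1, 0}.
Verification: at each break x_0, at least two indices attain the minimum of min_i(a_i + i · x_0).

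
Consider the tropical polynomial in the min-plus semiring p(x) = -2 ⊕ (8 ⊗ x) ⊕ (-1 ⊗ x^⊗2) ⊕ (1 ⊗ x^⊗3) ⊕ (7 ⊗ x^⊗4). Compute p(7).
p(7) = -2

A tropical monomial a ⊗ x^⊗i evaluates to a + i · x. Evaluating each term at x = 7:
  Term 0 contributes -2 + 0 · 7 = -2
  Term 1 contributes 8 + 1 · 7 = 15
  Term 2 contributes -1 + 2 · 7 = 13
  Term 3 contributes 1 + 3 · 7 = 22
  Term 4 contributes 7 + 4 · 7 = 35
p(7) = ⊕ of these = min[-2, 15, 13, 22, 35] = -2.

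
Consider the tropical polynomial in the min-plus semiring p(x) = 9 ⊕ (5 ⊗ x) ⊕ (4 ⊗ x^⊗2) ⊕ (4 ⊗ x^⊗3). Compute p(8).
p(8) = 9

A tropical monomial a ⊗ x^⊗i evaluates to a + i · x. Evaluating each term at x = 8:
  Term 0 contributes 9 + 0 · 8 = 9
  Term 1 contributes 5 + 1 · 8 = 13
  Term 2 contributes 4 + 2 · 8 = 20
  Term 3 contributes 4 + 3 · 8 = 28
p(8) = ⊕ of these = min[9, 13, 20, 28] = 9.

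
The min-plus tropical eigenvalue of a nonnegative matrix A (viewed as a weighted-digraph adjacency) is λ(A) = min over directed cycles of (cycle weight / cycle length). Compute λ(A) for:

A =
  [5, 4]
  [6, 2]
λ(A) = 2

Enumerate directed cycles and compute their means (weight / length). Sample:
  cycle 0 → 0: weight = 5, length = 1, mean = 5/1 ≈ 5.000
  cycle 1 → 1: weight = 2, length = 1, mean = 2/1 ≈ 2.000
  cycle 0 → 1 → 0: weight = 10, length = 2, mean = 10/2 ≈ 5.000
  cycle 1 → 0 → 1: weight = 10, length = 2, mean = 10/2 ≈ 5.000
Minimum mean = 2.000, attained e.g. along the cycle 1 → 1 with weight 2 and length 1. So λ(A) = 2/1 = 2.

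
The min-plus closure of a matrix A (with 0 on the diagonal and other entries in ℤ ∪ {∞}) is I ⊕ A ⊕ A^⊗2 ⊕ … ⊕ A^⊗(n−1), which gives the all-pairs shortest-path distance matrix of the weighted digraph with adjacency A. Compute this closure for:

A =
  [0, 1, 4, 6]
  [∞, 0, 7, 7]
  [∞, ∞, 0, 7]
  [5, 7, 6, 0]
Closure =
  [0, 1, 4, 6]
  [12, 0, 7, 7]
  [12, 13, 0, 7]
  [5, 6, 6, 0]

This is the Floyd-Warshall all-pairs shortest-path computation. For each intermediate vertex k = 0, 1, …, 3, update dist[i][j] ← min(dist[i][j], dist[i][k] + dist[k][j]). The final matrix gives, for each (i, j), the minimum total weight of any directed path from i to j (possibly empty when i = j).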